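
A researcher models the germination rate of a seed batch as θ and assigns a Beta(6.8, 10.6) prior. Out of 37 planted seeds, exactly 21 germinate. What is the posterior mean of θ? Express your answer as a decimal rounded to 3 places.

The binomial likelihood is conjugate to the Beta prior: with 21 successes and 16 failures, the posterior is Beta(6.8+21, 10.6+16) = Beta(27.8, 26.6).
Posterior mean = α/(α+β) = 27.8/54.4 = 0.511.

Posterior mean ≈ 0.511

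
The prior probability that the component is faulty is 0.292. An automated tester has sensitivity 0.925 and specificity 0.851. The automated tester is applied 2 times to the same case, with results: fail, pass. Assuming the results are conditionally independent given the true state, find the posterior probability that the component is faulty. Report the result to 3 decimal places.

With H the event that the component is faulty, the joint likelihood of the observed sequence is P(data|H) = 0.925·0.075 = 0.069375 and P(data|¬H) = 0.149·0.851 = 0.12680.
Bayes: P(H|data) = 0.292·0.069375 / (0.292·0.069375 + 0.708·0.12680) = 0.020258/0.11003 = 0.1841.

Posterior P(H) ≈ 0.184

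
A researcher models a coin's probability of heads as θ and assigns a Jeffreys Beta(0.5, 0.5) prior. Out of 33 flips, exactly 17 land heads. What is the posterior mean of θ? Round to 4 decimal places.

Observing 17 successes and 16 failures updates Beta(0.5, 0.5) by adding the success and failure counts to the two shape parameters: α = 0.5+17 = 17.5, β = 0.5+16 = 16.5.
Posterior mean = α/(α+β) = 17.5/34 = 0.5147.

Posterior mean ≈ 0.5147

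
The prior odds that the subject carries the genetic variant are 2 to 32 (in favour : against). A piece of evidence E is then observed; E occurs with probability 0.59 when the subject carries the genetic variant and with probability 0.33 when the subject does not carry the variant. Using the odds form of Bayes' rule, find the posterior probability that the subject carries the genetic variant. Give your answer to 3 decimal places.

Prior odds = 2/32 = 0.062500. In log-odds, ln(0.062500) = -2.7726.
Add log likelihood ratio: ln(1.7879) = 0.58103.
Posterior log-odds = -2.1916, so posterior odds = exp(-2.1916) = 0.11174. Converting, P(H|E) = 0.11174/1.1117 = 0.101.

Posterior probability ≈ 0.101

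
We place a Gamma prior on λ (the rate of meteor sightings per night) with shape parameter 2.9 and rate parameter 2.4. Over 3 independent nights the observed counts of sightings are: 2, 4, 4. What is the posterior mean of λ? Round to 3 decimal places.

Total count ∑xᵢ = 10 over n = 3 nights.
Gamma is conjugate to the Poisson likelihood: posterior is Gamma(shape = 2.9+10 = 12.9, rate = 2.4+3 = 5.4).
Posterior mean = shape/rate = 12.9/5.4 = 2.389.

Posterior mean ≈ 2.389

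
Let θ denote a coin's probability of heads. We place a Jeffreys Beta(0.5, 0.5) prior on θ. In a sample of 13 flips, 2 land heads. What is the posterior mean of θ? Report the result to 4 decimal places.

The binomial likelihood is conjugate to the Beta prior: with 2 successes and 11 failures, the posterior is Beta(0.5+2, 0.5+11) = Beta(2.5, 11.5).
Posterior mean = α/(α+β) = 2.5/14 = 0.1786.

Posterior mean ≈ 0.1786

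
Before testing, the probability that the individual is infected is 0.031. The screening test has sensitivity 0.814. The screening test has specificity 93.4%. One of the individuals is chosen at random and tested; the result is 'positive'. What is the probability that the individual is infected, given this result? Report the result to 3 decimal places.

P(H | E) ≈ 0.283

Write H for 'the individual is infected'. Prior odds H:¬H = 0.031/0.969 = 0.031992. For the 'positive' outcome, the likelihood ratio is 0.814/0.066 = 12.333.
Posterior odds = 0.031992 × 12.333 = 0.39456, so P(H|E) = 0.39456/(1+0.39456) = 0.283.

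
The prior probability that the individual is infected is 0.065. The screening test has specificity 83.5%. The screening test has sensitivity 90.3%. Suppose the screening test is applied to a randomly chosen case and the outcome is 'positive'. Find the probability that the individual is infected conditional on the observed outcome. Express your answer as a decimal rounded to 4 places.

Write H for 'the individual is infected'. Prior odds H:¬H = 0.065/0.935 = 0.069519. For the 'positive' outcome, the likelihood ratio is 0.903/0.165 = 5.4727.
Posterior odds = 0.069519 × 5.4727 = 0.38046, so P(H|E) = 0.38046/(1+0.38046) = 0.2756.

P(H | E) ≈ 0.2756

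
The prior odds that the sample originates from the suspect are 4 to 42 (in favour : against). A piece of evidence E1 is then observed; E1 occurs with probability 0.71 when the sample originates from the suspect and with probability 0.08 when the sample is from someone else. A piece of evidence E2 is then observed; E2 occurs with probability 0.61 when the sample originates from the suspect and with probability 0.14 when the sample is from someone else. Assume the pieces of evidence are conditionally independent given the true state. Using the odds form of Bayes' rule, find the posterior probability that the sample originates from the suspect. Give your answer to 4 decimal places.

Prior odds = 4/42 = 0.095238. In log-odds, ln(0.095238) = -2.3514.
Add log likelihood ratios: ln(8.8750) + ln(4.3571) = 3.6551.
Posterior log-odds = 1.3037, so posterior odds = exp(1.3037) = 3.6828. Converting, P(H|E) = 3.6828/4.6828 = 0.7865.

Posterior probability ≈ 0.7865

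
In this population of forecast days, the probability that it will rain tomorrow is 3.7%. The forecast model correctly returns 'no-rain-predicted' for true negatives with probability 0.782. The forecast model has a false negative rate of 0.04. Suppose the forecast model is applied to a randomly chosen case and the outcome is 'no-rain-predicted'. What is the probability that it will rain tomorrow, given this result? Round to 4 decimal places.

Write H for 'it will rain tomorrow'. Prior odds H:¬H = 0.037/0.963 = 0.038422. For the 'no-rain-predicted' outcome, the likelihood ratio is 0.04/0.782 = 0.051151.
Posterior odds = 0.038422 × 0.051151 = 0.0019653, so P(H|E) = 0.0019653/(1+0.0019653) = 0.0020.

P(H | E) ≈ 0.0020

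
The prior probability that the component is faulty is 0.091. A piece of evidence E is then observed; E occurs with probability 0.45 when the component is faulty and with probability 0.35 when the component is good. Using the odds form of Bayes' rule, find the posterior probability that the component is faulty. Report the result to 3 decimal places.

Posterior probability ≈ 0.114

Prior odds = 0.091/(1−0.091) = 0.10011.
Likelihood ratio for E = 0.45/0.35 = 1.2857.
Posterior odds = prior odds × LR = 0.12871.
Posterior probability = odds/(1+odds) = 0.12871/1.1287 = 0.114.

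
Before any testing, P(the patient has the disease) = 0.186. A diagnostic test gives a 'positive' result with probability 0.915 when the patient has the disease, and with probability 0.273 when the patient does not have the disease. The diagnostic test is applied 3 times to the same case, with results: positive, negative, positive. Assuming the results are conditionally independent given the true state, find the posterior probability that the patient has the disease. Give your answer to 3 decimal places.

Posterior P(H) ≈ 0.231

With H the event that the patient has the disease, the joint likelihood of the observed sequence is P(data|H) = 0.915·0.085·0.915 = 0.071164 and P(data|¬H) = 0.273·0.727·0.273 = 0.054183.
Bayes: P(H|data) = 0.186·0.071164 / (0.186·0.071164 + 0.814·0.054183) = 0.013237/0.057341 = 0.2308.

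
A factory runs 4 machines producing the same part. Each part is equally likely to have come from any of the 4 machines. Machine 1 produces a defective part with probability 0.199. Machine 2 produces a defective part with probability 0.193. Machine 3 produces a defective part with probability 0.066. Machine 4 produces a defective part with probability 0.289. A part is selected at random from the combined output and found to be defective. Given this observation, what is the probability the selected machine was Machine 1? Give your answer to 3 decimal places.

Tabulate prior·likelihood by source: [1] prior 0.25, lik 0.199, product 0.04975; [2] prior 0.25, lik 0.193, product 0.04825; [3] prior 0.25, lik 0.066, product 0.01650; [4] prior 0.25, lik 0.289, product 0.07225.
Normalizing constant = 0.18675; the posterior for Machine 1 is its product over the sum, 0.04975/0.18675 = 0.266.

Posterior probability ≈ 0.266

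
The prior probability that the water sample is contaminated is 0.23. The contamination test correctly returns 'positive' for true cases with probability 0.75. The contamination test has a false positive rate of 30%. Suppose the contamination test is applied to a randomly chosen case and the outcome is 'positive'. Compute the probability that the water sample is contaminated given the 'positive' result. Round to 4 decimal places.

P(H | E) ≈ 0.4275

Let H be the event that the water sample is contaminated. P(H) = 0.23, so P(¬H) = 0.77. With E the 'positive' result, P(E|H) = 0.75 and P(E|¬H) = 0.3.
P(E) = 0.75·0.23 + 0.3·0.77 = 0.17250 + 0.23100 = 0.40350.
By Bayes' theorem, P(H|E) = 0.17250 / 0.40350 = 0.4275.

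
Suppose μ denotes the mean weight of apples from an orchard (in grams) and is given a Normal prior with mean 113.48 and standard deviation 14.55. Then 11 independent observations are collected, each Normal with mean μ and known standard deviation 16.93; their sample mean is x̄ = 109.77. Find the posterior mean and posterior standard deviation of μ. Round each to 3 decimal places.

Posterior mean ≈ 110.177; posterior SD ≈ 4.817

Prior precision 1/τ₀² = 1/14.55² = 0.00472361; data precision n/σ² = 11/16.93² = 0.0383777.
Posterior precision = 0.00472361 + 0.0383777 = 0.0431013, giving posterior SD = 1/√0.0431013 = 4.817.
Posterior mean = (0.00472361·113.48 + 0.0383777·109.77) / 0.0431013 = 110.177.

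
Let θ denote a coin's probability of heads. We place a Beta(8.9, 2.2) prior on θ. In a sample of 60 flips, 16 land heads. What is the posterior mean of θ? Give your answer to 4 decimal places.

Observing 16 successes and 44 failures updates Beta(8.9, 2.2) by adding the success and failure counts to the two shape parameters: α = 8.9+16 = 24.9, β = 2.2+44 = 46.2.
Posterior mean = α/(α+β) = 24.9/71.1 = 0.3502.

Posterior mean ≈ 0.3502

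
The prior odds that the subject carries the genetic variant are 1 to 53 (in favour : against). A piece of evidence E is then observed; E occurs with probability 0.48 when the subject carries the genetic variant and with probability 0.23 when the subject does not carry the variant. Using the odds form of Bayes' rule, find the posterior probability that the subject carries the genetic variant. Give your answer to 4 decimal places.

Prior odds = 1/53 = 0.018868. In log-odds, ln(0.018868) = -3.9703.
Add log likelihood ratio: ln(2.0870) = 0.73571.
Posterior log-odds = -3.2346, so posterior odds = exp(-3.2346) = 0.039377. Converting, P(H|E) = 0.039377/1.0394 = 0.0379.

Posterior probability ≈ 0.0379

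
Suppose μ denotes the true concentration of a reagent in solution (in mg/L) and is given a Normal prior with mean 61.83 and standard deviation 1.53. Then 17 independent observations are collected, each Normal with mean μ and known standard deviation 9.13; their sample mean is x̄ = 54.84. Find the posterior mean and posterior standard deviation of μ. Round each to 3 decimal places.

Prior precision 1/τ₀² = 1/1.53² = 0.427186; data precision n/σ² = 17/9.13² = 0.203942.
Posterior precision = 0.427186 + 0.203942 = 0.631128, giving posterior SD = 1/√0.631128 = 1.259.
Posterior mean = (0.427186·61.83 + 0.203942·54.84) / 0.631128 = 59.571.

Posterior mean ≈ 59.571; posterior SD ≈ 1.259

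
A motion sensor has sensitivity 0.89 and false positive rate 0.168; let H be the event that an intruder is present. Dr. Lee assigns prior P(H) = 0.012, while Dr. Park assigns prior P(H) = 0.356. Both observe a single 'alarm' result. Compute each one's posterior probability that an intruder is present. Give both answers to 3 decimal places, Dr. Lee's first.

P('+'|H) = 0.89, P('+'|¬H) = 0.168.
Dr. Lee: numerator 0.89·0.012 = 0.010680; evidence = 0.010680+0.168·0.988 = 0.17666; posterior = 0.060.
Dr. Park: numerator 0.89·0.356 = 0.31684; evidence = 0.31684+0.168·0.644 = 0.42503; posterior = 0.745.

Dr. Lee: 0.060; Dr. Park: 0.745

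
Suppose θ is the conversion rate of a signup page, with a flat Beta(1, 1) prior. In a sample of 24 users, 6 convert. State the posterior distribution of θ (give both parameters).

Posterior: Beta(7, 19)

The binomial likelihood is conjugate to the Beta prior: with 6 successes and 18 failures, the posterior is Beta(1+6, 1+18) = Beta(7, 19).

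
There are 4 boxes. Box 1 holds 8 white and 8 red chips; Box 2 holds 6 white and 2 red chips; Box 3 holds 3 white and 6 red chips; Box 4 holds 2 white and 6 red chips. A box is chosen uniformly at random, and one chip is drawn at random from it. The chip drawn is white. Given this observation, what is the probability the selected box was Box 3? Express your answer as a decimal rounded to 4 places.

P(white|Box 1) = 0.5; P(white|Box 2) = 0.75; P(white|Box 3) = 0.3333; P(white|Box 4) = 0.25.
Prior × likelihood for each source: 0.25·0.5=0.1250, 0.25·0.75=0.1875, 0.25·0.3333=0.08333, 0.25·0.25=0.06250. Summing gives P(white) = 0.45833.
P(Box 3 | white) = 0.08333 / 0.45833 = 0.1818.

Posterior probability ≈ 0.1818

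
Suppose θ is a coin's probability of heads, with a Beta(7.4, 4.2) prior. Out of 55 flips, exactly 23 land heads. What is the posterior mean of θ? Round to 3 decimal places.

Posterior mean ≈ 0.456

The binomial likelihood is conjugate to the Beta prior: with 23 successes and 32 failures, the posterior is Beta(7.4+23, 4.2+32) = Beta(30.4, 36.2).
E[θ | data] = 30.4/(30.4+36.2) = 0.456.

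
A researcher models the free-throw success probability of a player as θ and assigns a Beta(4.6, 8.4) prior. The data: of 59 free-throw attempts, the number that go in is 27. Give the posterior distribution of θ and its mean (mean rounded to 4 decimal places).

Posterior: Beta(31.6, 40.4); mean ≈ 0.4389

The binomial likelihood is conjugate to the Beta prior: with 27 successes and 32 failures, the posterior is Beta(4.6+27, 8.4+32) = Beta(31.6, 40.4).
Posterior mean = α/(α+β) = 31.6/72 = 0.4389.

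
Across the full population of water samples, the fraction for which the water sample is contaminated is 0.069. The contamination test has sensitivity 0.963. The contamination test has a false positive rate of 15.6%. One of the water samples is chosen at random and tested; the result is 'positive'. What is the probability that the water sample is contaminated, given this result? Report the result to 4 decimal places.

Let H be the event that the water sample is contaminated. P(H) = 0.069, so P(¬H) = 0.931. With E the 'positive' result, P(E|H) = 0.963 and P(E|¬H) = 0.156.
P(E) = 0.963·0.069 + 0.156·0.931 = 0.066447 + 0.14524 = 0.21168.
By Bayes' theorem, P(H|E) = 0.066447 / 0.21168 = 0.3139.

P(H | E) ≈ 0.3139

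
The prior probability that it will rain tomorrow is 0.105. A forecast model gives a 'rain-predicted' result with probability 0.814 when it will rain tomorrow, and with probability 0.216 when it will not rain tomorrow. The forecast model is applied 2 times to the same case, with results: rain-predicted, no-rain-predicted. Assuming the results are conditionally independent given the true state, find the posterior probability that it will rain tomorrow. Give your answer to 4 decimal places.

With H the event that it will rain tomorrow, the joint likelihood of the observed sequence is P(data|H) = 0.814·0.186 = 0.15140 and P(data|¬H) = 0.216·0.784 = 0.16934.
Bayes: P(H|data) = 0.105·0.15140 / (0.105·0.15140 + 0.895·0.16934) = 0.015897/0.16746 = 0.0949.

Posterior P(H) ≈ 0.0949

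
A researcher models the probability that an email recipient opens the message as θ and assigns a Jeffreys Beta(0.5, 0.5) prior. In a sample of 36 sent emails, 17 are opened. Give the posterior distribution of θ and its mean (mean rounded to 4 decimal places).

The binomial likelihood is conjugate to the Beta prior: with 17 successes and 19 failures, the posterior is Beta(0.5+17, 0.5+19) = Beta(17.5, 19.5).
Posterior mean = α/(α+β) = 17.5/37 = 0.4730.

Posterior: Beta(17.5, 19.5); mean ≈ 0.4730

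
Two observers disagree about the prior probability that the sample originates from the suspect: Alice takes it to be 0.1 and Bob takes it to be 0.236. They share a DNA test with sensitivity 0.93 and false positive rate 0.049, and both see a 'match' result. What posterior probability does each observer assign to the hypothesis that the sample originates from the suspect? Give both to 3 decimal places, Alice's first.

Alice: 0.678; Bob: 0.854

P('+'|H) = 0.93, P('+'|¬H) = 0.049.
Alice: numerator 0.93·0.1 = 0.093000; evidence = 0.093000+0.049·0.9 = 0.13710; posterior = 0.678.
Bob: numerator 0.93·0.236 = 0.21948; evidence = 0.21948+0.049·0.764 = 0.25692; posterior = 0.854.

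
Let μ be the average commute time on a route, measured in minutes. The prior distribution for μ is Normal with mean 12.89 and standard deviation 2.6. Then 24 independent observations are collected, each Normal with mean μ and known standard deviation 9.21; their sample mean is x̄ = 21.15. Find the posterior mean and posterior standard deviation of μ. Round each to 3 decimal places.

With known σ, the Normal prior is conjugate. Weight on the data is w = (n/σ²)/(n/σ² + 1/τ₀²) = 0.282938/(0.282938+0.147929) = 0.65667.
Posterior mean = w·x̄ + (1−w)·μ₀ = 0.65667·21.15 + 0.34333·12.89 = 18.314. Posterior variance = 1/(0.282938+0.147929) = 2.32090, so SD = 1.523.

Posterior mean ≈ 18.314; posterior SD ≈ 1.523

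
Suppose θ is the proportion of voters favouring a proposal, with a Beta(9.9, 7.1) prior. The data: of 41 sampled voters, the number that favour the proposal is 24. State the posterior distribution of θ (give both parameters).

Posterior: Beta(33.9, 24.1)

Observing 24 successes and 17 failures updates Beta(9.9, 7.1) by adding the success and failure counts to the two shape parameters: α = 9.9+24 = 33.9, β = 7.1+17 = 24.1.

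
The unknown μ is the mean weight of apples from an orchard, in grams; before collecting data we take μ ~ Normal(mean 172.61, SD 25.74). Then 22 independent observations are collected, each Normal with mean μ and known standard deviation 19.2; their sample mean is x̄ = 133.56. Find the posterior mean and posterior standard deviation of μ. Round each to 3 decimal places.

Posterior mean ≈ 134.523; posterior SD ≈ 4.043

Prior precision 1/τ₀² = 1/25.74² = 0.00150933; data precision n/σ² = 22/19.2² = 0.0596788.
Posterior precision = 0.00150933 + 0.0596788 = 0.0611881, giving posterior SD = 1/√0.0611881 = 4.043.
Posterior mean = (0.00150933·172.61 + 0.0596788·133.56) / 0.0611881 = 134.523.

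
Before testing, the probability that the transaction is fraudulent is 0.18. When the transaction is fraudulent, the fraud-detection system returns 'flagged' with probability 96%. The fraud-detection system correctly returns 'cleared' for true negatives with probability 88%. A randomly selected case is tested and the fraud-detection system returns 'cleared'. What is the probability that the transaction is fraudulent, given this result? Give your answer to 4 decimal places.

Let H be the event that the transaction is fraudulent. P(H) = 0.18, so P(¬H) = 0.82. With E the 'cleared' result, P(E|H) = 0.04 and P(E|¬H) = 0.88.
P(E) = 0.04·0.18 + 0.88·0.82 = 0.0072000 + 0.72160 = 0.72880.
By Bayes' theorem, P(H|E) = 0.0072000 / 0.72880 = 0.0099.

P(H | E) ≈ 0.0099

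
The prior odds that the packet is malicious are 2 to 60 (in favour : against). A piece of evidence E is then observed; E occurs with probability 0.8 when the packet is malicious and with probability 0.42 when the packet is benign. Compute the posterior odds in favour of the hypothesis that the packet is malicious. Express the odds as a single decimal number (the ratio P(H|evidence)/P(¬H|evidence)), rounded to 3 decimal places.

Prior odds = 2/60 = 0.033333. In log-odds, ln(0.033333) = -3.4012.
Add log likelihood ratio: ln(1.9048) = 0.64436.
Posterior log-odds = -2.7568, so posterior odds = exp(-2.7568) = 0.063492.

Posterior odds ≈ 0.063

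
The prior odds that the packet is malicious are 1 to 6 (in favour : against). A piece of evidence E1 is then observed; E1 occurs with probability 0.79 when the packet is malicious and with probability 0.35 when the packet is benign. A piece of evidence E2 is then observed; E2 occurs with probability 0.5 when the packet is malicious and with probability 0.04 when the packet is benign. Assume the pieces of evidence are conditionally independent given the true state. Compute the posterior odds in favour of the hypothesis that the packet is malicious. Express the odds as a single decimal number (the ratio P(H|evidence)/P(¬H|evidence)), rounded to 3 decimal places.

Prior odds = 1/6 = 0.16667.
Likelihood ratio for E1 = 0.79/0.35 = 2.2571.
Likelihood ratio for E2 = 0.5/0.04 = 12.500.
Posterior odds = prior odds × LR₁ × LR₂ = 4.7024.

Posterior odds ≈ 4.702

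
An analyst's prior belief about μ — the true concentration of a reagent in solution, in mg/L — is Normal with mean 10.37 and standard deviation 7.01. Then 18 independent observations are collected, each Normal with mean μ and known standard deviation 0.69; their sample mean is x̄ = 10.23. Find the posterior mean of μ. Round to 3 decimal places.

Posterior mean ≈ 10.230

With known σ, the Normal prior is conjugate. Weight on the data is w = (n/σ²)/(n/σ² + 1/τ₀²) = 37.8072/(37.8072+0.0203500) = 0.99946.
Posterior mean = w·x̄ + (1−w)·μ₀ = 0.99946·10.23 + 0.00053797·10.37 = 10.230.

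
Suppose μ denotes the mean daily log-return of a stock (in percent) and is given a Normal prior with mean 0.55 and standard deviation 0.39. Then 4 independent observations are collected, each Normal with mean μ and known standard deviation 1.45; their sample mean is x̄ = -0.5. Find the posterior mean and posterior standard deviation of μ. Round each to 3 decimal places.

Posterior mean ≈ 0.314; posterior SD ≈ 0.343

Prior precision 1/τ₀² = 1/0.39² = 6.57462; data precision n/σ² = 4/1.45² = 1.90250.
Posterior precision = 6.57462 + 1.90250 = 8.47712, giving posterior SD = 1/√8.47712 = 0.343.
Posterior mean = (6.57462·0.55 + 1.90250·-0.5) / 8.47712 = 0.314.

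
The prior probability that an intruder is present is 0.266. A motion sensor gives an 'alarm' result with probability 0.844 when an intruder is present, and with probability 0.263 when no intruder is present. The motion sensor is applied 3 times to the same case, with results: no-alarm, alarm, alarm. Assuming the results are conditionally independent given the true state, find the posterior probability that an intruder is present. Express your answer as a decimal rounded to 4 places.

Let H be the event that an intruder is present; start with P(H) = 0.266. P('alarm'|H) = 0.844, P('alarm'|¬H) = 0.263.
Update on result 1 ('no-alarm'): P(H) ← 0.156·0.2660 / (0.156·0.2660 + 0.737·0.7340) = 0.041496/0.58245 = 0.0712.
Update on result 2 ('alarm'): P(H) ← 0.844·0.0712 / (0.844·0.0712 + 0.263·0.9288) = 0.060129/0.30439 = 0.1975.
Update on result 3 ('alarm'): P(H) ← 0.844·0.1975 / (0.844·0.1975 + 0.263·0.8025) = 0.16672/0.37777 = 0.4413.

Posterior P(H) ≈ 0.4413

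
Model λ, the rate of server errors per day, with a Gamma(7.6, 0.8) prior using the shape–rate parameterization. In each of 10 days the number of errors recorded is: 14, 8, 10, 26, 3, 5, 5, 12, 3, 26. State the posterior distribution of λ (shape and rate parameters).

The Poisson likelihood adds the total count to the shape and the number of exposure periods to the rate. Here ∑xᵢ = 112 and n = 10, so shape 7.6→119.6 and rate 0.8→10.8.

Posterior: Gamma(shape=119.6, rate=10.8)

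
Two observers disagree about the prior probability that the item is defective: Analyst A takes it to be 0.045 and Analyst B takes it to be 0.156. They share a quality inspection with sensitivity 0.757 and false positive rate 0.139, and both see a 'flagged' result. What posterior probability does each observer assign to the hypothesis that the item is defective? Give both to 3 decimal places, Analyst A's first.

Analyst A: 0.204; Analyst B: 0.502

The likelihood ratio for a 'flagged' result is 0.757/0.139 = 5.4460.
Analyst A: prior odds 0.045/0.955 = 0.047120; posterior odds 0.25662; posterior probability 0.204.
Analyst B: prior odds 0.156/0.844 = 0.18483; posterior odds 1.0066; posterior probability 0.502.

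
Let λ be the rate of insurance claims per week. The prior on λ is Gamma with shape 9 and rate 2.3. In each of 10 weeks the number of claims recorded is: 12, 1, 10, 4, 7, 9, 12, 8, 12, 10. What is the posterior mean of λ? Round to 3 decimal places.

Posterior mean ≈ 7.642

Total count ∑xᵢ = 85 over n = 10 weeks.
Gamma is conjugate to the Poisson likelihood: posterior is Gamma(shape = 9+85 = 94, rate = 2.3+10 = 12.3).
E[λ | data] = 94/12.3 = 7.642.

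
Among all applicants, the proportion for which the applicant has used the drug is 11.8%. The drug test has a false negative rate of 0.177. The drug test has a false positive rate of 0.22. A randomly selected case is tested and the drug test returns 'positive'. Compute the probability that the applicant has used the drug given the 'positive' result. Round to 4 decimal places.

Write H for 'the applicant has used the drug'. Prior odds H:¬H = 0.118/0.882 = 0.13379. For the 'positive' outcome, the likelihood ratio is 0.823/0.22 = 3.7409.
Posterior odds = 0.13379 × 3.7409 = 0.50048, so P(H|E) = 0.50048/(1+0.50048) = 0.3335.

P(H | E) ≈ 0.3335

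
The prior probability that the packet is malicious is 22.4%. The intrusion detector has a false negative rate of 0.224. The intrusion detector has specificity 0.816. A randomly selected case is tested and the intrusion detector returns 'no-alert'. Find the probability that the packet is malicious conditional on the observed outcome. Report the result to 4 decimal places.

Write H for 'the packet is malicious'. Prior odds H:¬H = 0.224/0.776 = 0.28866. For the 'no-alert' outcome, the likelihood ratio is 0.224/0.816 = 0.27451.
Posterior odds = 0.28866 × 0.27451 = 0.079240, so P(H|E) = 0.079240/(1+0.079240) = 0.0734.

P(H | E) ≈ 0.0734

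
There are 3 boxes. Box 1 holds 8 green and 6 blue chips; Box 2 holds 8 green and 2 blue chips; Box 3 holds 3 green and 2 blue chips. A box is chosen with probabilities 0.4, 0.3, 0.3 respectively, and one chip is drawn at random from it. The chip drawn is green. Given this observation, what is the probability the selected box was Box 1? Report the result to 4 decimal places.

Posterior probability ≈ 0.3524

P(green|Box 1) = 0.5714; P(green|Box 2) = 0.8; P(green|Box 3) = 0.6.
Prior × likelihood for each source: 0.4·0.5714=0.2286, 0.3·0.8=0.2400, 0.3·0.6=0.1800. Summing gives P(green) = 0.64857.
P(Box 1 | green) = 0.2286 / 0.64857 = 0.3524.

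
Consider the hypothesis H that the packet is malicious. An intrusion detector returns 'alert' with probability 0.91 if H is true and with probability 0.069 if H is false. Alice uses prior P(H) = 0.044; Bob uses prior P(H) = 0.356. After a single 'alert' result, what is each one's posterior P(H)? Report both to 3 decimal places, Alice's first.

Alice: 0.378; Bob: 0.879

P('+'|H) = 0.91, P('+'|¬H) = 0.069.
Alice: numerator 0.91·0.044 = 0.040040; evidence = 0.040040+0.069·0.956 = 0.10600; posterior = 0.378.
Bob: numerator 0.91·0.356 = 0.32396; evidence = 0.32396+0.069·0.644 = 0.36840; posterior = 0.879.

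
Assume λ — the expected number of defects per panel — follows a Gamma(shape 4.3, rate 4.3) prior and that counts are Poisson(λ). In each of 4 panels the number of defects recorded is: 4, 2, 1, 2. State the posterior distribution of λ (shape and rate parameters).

The Poisson likelihood adds the total count to the shape and the number of exposure periods to the rate. Here ∑xᵢ = 9 and n = 4, so shape 4.3→13.3 and rate 4.3→8.3.

Posterior: Gamma(shape=13.3, rate=8.3)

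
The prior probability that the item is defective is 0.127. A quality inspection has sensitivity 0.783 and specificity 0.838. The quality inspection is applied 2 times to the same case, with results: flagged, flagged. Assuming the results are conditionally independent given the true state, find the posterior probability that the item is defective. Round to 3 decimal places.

Posterior P(H) ≈ 0.773

Let H be the event that the item is defective; start with P(H) = 0.127. P('flagged'|H) = 0.783, P('flagged'|¬H) = 0.162.
Update on result 1 ('flagged'): P(H) ← 0.783·0.1270 / (0.783·0.1270 + 0.162·0.8730) = 0.099441/0.24087 = 0.4128.
Update on result 2 ('flagged'): P(H) ← 0.783·0.4128 / (0.783·0.4128 + 0.162·0.5872) = 0.32326/0.41838 = 0.7726.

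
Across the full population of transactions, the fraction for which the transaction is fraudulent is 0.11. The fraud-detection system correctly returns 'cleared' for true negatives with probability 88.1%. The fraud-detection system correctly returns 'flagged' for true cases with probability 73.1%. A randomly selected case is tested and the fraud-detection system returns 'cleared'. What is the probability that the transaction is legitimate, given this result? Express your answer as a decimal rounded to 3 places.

P(¬H | E) ≈ 0.964

Let H be the event that the transaction is fraudulent. P(H) = 0.11, so P(¬H) = 0.89. With E the 'cleared' result, P(E|H) = 0.269 and P(E|¬H) = 0.881.
P(E) = 0.269·0.11 + 0.881·0.89 = 0.029590 + 0.78409 = 0.81368.
By Bayes' theorem, P(H|E) = 0.029590 / 0.81368 = 0.036. Hence P(¬H|E) = 1 − 0.036 = 0.964.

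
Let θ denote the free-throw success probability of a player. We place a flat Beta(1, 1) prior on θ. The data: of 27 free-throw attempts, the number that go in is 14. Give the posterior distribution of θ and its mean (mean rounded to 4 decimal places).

Posterior: Beta(15, 14); mean ≈ 0.5172

Observing 14 successes and 13 failures updates Beta(1, 1) by adding the success and failure counts to the two shape parameters: α = 1+14 = 15, β = 1+13 = 14.
Posterior mean = α/(α+β) = 15/29 = 0.5172.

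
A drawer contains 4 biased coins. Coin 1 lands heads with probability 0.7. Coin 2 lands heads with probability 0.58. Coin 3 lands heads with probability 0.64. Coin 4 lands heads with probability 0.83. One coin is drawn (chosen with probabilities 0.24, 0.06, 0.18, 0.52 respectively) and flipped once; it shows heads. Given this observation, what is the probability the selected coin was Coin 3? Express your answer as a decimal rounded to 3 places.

Posterior probability ≈ 0.154

P(heads|C1) = 0.7; P(heads|C2) = 0.58; P(heads|C3) = 0.64; P(heads|C4) = 0.83.
Prior × likelihood for each source: 0.24·0.7=0.1680, 0.06·0.58=0.03480, 0.18·0.64=0.1152, 0.52·0.83=0.4316. Summing gives P(heads) = 0.74960.
P(Coin 3 | heads) = 0.1152 / 0.74960 = 0.154.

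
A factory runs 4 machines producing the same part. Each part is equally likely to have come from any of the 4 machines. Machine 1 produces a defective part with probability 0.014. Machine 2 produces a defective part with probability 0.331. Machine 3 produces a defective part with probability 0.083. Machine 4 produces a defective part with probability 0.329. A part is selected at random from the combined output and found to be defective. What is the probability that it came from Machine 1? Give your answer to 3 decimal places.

Posterior probability ≈ 0.018

Tabulate prior·likelihood by source: [1] prior 0.25, lik 0.014, product 0.003500; [2] prior 0.25, lik 0.331, product 0.08275; [3] prior 0.25, lik 0.083, product 0.02075; [4] prior 0.25, lik 0.329, product 0.08225.
Normalizing constant = 0.18925; the posterior for Machine 1 is its product over the sum, 0.003500/0.18925 = 0.018.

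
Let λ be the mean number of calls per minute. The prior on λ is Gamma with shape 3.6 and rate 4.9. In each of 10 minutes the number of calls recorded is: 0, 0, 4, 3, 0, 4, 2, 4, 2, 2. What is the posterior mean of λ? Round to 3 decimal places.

The Poisson likelihood adds the total count to the shape and the number of exposure periods to the rate. Here ∑xᵢ = 21 and n = 10, so shape 3.6→24.6 and rate 4.9→14.9.
E[λ | data] = 24.6/14.9 = 1.651.

Posterior mean ≈ 1.651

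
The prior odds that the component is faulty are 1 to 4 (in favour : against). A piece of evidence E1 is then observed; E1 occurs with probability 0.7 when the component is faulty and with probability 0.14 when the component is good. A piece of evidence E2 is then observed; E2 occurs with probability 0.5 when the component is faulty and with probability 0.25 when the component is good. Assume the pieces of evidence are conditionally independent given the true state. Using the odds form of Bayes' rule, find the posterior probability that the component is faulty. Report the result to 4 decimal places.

Prior odds = 1/4 = 0.25000. In log-odds, ln(0.25000) = -1.3863.
Add log likelihood ratios: ln(5.0000) + ln(2.0000) = 2.3026.
Posterior log-odds = 0.91629, so posterior odds = exp(0.91629) = 2.5000. Converting, P(H|E) = 2.5000/3.5000 = 0.7143.

Posterior probability ≈ 0.7143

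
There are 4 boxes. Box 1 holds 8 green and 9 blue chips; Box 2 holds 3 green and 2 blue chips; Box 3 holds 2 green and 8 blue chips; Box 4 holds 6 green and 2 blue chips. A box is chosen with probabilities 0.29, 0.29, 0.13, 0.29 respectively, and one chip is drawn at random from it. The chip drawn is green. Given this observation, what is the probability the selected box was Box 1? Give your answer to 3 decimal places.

Posterior probability ≈ 0.246

P(green|Box 1) = 0.4706; P(green|Box 2) = 0.6; P(green|Box 3) = 0.2; P(green|Box 4) = 0.75.
Prior × likelihood for each source: 0.29·0.4706=0.1365, 0.29·0.6=0.1740, 0.13·0.2=0.02600, 0.29·0.75=0.2175. Summing gives P(green) = 0.55397.
P(Box 1 | green) = 0.1365 / 0.55397 = 0.246.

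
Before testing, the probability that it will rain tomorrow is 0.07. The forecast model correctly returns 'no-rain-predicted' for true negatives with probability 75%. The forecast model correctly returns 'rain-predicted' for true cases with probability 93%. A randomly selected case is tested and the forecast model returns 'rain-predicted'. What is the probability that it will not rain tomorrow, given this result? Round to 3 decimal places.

Write H for 'it will rain tomorrow'. Prior odds H:¬H = 0.07/0.93 = 0.075269. For the 'rain-predicted' outcome, the likelihood ratio is 0.93/0.25 = 3.7200.
Posterior odds = 0.075269 × 3.7200 = 0.28000, so P(H|E) = 0.28000/(1+0.28000) = 0.219. Then P(¬H|E) = 1 − 0.219 = 0.781.

P(¬H | E) ≈ 0.781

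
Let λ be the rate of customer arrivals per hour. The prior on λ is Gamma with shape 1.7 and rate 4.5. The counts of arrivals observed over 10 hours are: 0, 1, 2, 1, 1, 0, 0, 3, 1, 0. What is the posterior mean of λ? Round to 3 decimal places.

Posterior mean ≈ 0.738

The Poisson likelihood adds the total count to the shape and the number of exposure periods to the rate. Here ∑xᵢ = 9 and n = 10, so shape 1.7→10.7 and rate 4.5→14.5.
Posterior mean = shape/rate = 10.7/14.5 = 0.738.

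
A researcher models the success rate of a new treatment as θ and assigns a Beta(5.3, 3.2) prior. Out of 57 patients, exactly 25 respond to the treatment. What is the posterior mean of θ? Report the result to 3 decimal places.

Posterior mean ≈ 0.463

Observing 25 successes and 32 failures updates Beta(5.3, 3.2) by adding the success and failure counts to the two shape parameters: α = 5.3+25 = 30.3, β = 3.2+32 = 35.2.
Posterior mean = α/(α+β) = 30.3/65.5 = 0.463.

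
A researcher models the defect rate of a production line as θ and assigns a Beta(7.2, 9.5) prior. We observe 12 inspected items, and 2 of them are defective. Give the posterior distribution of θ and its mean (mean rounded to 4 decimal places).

Posterior: Beta(9.2, 19.5); mean ≈ 0.3206

Observing 2 successes and 10 failures updates Beta(7.2, 9.5) by adding the success and failure counts to the two shape parameters: α = 7.2+2 = 9.2, β = 9.5+10 = 19.5.
E[θ | data] = 9.2/(9.2+19.5) = 0.3206.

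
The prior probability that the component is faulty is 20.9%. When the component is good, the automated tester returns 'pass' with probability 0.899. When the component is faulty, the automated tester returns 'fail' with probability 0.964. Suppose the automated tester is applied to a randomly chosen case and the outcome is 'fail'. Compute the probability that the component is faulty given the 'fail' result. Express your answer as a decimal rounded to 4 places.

Write H for 'the component is faulty'. Prior odds H:¬H = 0.209/0.791 = 0.26422. For the 'fail' outcome, the likelihood ratio is 0.964/0.101 = 9.5446.
Posterior odds = 0.26422 × 9.5446 = 2.5219, so P(H|E) = 2.5219/(1+2.5219) = 0.7161.

P(H | E) ≈ 0.7161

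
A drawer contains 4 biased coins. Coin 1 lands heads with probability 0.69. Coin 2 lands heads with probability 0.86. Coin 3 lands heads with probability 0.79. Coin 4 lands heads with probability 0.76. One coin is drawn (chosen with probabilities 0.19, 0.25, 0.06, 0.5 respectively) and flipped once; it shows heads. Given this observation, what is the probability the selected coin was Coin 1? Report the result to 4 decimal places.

P(heads|C1) = 0.69; P(heads|C2) = 0.86; P(heads|C3) = 0.79; P(heads|C4) = 0.76.
Prior × likelihood for each source: 0.19·0.69=0.1311, 0.25·0.86=0.2150, 0.06·0.79=0.04740, 0.5·0.76=0.3800. Summing gives P(heads) = 0.77350.
P(Coin 1 | heads) = 0.1311 / 0.77350 = 0.1695.

Posterior probability ≈ 0.1695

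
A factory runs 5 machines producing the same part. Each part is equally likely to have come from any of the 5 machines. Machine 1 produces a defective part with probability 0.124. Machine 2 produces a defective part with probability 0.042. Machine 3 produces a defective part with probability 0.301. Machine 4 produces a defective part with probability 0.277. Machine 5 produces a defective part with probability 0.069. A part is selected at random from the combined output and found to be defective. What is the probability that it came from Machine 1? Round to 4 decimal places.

P(defective|M1) = 0.124; P(defective|M2) = 0.042; P(defective|M3) = 0.301; P(defective|M4) = 0.277; P(defective|M5) = 0.069.
Prior × likelihood for each source: 0.2·0.124=0.02480, 0.2·0.042=0.008400, 0.2·0.301=0.06020, 0.2·0.277=0.05540, 0.2·0.069=0.01380. Summing gives P(defective) = 0.16260.
P(Machine 1 | defective) = 0.02480 / 0.16260 = 0.1525.

Posterior probability ≈ 0.1525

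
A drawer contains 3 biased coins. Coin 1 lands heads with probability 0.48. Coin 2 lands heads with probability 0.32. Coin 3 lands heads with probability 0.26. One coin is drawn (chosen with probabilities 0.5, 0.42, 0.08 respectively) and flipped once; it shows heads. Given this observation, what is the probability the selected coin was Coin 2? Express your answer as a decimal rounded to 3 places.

Posterior probability ≈ 0.340

P(heads|C1) = 0.48; P(heads|C2) = 0.32; P(heads|C3) = 0.26.
Prior × likelihood for each source: 0.5·0.48=0.2400, 0.42·0.32=0.1344, 0.08·0.26=0.02080. Summing gives P(heads) = 0.39520.
P(Coin 2 | heads) = 0.1344 / 0.39520 = 0.340.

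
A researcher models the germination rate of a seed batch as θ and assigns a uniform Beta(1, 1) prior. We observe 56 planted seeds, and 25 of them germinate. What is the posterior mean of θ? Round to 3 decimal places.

Posterior mean ≈ 0.448

Observing 25 successes and 31 failures updates Beta(1, 1) by adding the success and failure counts to the two shape parameters: α = 1+25 = 26, β = 1+31 = 32.
E[θ | data] = 26/(26+32) = 0.448.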